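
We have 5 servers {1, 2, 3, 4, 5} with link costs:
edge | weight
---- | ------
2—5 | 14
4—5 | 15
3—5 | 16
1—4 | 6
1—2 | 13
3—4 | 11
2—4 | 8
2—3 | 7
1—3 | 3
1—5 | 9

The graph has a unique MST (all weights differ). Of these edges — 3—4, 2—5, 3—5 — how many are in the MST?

Kruskal: consider edges lightest-first.
1—3 (3): add. Components now {1,3} {2} {4} {5}
1—4 (6): add. Components now {1,3,4} {2} {5}
2—3 (7): add. Components now {1,2,3,4} {5}
2—4 (8): skip — 2 and 4 already connected.
1—5 (9): add. Components now {1,2,3,4,5}
MST edge set: {1—3, 1—4, 2—3, 1—5}.
Of the listed edges, {} are in the MST → 0.

0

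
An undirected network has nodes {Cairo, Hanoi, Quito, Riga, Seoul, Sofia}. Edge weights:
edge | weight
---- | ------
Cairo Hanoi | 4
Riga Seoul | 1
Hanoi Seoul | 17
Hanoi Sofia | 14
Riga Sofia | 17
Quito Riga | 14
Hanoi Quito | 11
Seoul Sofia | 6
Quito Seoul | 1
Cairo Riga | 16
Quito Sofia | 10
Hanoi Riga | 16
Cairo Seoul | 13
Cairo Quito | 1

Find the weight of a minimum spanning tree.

13

Kruskal: consider edges lightest-first.
Cairo Quito (1): add. Components now {Hanoi} {Seoul} {Cairo,Quito} {Riga} {Sofia}
Quito Seoul (1): add. Components now {Hanoi} {Cairo,Quito,Seoul} {Riga} {Sofia}
Riga Seoul (1): add. Components now {Hanoi} {Cairo,Quito,Riga,Seoul} {Sofia}
Cairo Hanoi (4): add. Components now {Cairo,Hanoi,Quito,Riga,Seoul} {Sofia}
Seoul Sofia (6): add. Components now {Cairo,Hanoi,Quito,Riga,Seoul,Sofia}
MST edges: Cairo Quito, Quito Seoul, Riga Seoul, Cairo Hanoi, Seoul Sofia; total weight 1+1+1+4+6 = 13.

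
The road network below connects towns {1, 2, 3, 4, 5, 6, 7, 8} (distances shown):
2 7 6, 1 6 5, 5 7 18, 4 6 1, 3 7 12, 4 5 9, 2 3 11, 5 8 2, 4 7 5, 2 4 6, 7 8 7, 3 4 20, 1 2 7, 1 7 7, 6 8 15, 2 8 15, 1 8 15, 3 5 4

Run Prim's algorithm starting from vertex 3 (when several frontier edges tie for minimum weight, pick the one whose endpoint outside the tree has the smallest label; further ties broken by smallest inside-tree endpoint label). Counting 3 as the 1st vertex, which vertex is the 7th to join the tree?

Prim's algorithm from 3:
Step 1: cheapest edge leaving the tree is 3 5 (4); add 5.
Step 2: cheapest edge leaving the tree is 5 8 (2); add 8.
Step 3: cheapest edge leaving the tree is 7 8 (7); add 7.
Step 4: cheapest edge leaving the tree is 4 7 (5); add 4.
Step 5: cheapest edge leaving the tree is 4 6 (1); add 6.
Step 6: cheapest edge leaving the tree is 1 6 (5); add 1.
Step 7: cheapest edge leaving the tree is 2 4 (6); add 2.
Vertex order: 3, 5, 8, 7, 4, 6, 1, 2. The 7th vertex is 1.

1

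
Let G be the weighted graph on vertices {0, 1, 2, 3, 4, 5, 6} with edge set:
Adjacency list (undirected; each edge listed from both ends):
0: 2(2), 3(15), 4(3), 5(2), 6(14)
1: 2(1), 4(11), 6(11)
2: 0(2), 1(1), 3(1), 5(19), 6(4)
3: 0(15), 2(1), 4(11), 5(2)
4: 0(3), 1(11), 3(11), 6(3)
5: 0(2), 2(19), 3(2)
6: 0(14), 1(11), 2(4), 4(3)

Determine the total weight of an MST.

Kruskal's algorithm — process edges by increasing weight (ties by edge label):
1 2 (1): add — endpoints in different components.
2 3 (1): add — endpoints in different components.
0 2 (2): add — endpoints in different components.
0 5 (2): add — endpoints in different components.
3 5 (2): skip — 3 and 5 already connected.
0 4 (3): add — endpoints in different components.
4 6 (3): add — endpoints in different components.
MST edges: 1 2, 2 3, 0 2, 0 5, 0 4, 4 6; total weight 1+1+2+2+3+3 = 12.

12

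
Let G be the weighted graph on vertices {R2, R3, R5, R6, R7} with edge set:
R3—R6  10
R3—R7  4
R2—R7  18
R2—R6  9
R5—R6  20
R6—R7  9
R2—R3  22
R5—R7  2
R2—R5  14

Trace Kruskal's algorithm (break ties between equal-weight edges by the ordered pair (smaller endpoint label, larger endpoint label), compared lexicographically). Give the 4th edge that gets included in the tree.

Kruskal's algorithm — process edges by increasing weight (ties by edge label):
R5—R7 (2): add. Components now {R3} {R2} {R5,R7} {R6}
R3—R7 (4): add. Components now {R3,R5,R7} {R2} {R6}
R2—R6 (9): add. Components now {R3,R5,R7} {R2,R6}
R6—R7 (9): add. Components now {R2,R3,R5,R6,R7}
The 4th edge added is R6—R7.

R6-R7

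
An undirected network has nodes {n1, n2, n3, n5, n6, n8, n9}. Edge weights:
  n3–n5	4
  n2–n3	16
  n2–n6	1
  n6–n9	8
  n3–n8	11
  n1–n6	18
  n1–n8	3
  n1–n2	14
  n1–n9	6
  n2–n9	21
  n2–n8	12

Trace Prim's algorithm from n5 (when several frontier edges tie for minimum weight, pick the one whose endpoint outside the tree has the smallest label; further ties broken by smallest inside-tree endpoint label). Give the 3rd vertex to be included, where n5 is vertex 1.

n8

Prim's algorithm from n5:
Step 1: cheapest edge leaving the tree is n3–n5 (4); add n3.
Step 2: cheapest edge leaving the tree is n3–n8 (11); add n8.
Step 3: cheapest edge leaving the tree is n1–n8 (3); add n1.
Step 4: cheapest edge leaving the tree is n1–n9 (6); add n9.
Step 5: cheapest edge leaving the tree is n6–n9 (8); add n6.
Step 6: cheapest edge leaving the tree is n2–n6 (1); add n2.
Vertex order: n5, n3, n8, n1, n9, n6, n2. The 3rd vertex is n8.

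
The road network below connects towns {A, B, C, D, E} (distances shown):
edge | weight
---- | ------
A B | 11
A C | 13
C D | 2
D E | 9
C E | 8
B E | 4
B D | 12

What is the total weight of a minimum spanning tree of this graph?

25

Kruskal: consider edges lightest-first.
C D (2): add — endpoints in different components.
B E (4): add — endpoints in different components.
C E (8): add — endpoints in different components.
D E (9): skip — D and E already connected.
A B (11): add — endpoints in different components.
MST edges: C D, B E, C E, A B; total weight 2+4+8+11 = 25.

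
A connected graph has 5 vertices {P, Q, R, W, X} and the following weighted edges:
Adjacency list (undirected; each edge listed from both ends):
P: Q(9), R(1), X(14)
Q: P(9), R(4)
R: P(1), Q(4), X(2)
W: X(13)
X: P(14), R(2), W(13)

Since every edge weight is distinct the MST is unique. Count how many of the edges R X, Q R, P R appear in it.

3

Sort edges by weight, then run Kruskal:
P R (1): add. Components now {P,R} {X} {Q} {W}
R X (2): add. Components now {P,R,X} {Q} {W}
Q R (4): add. Components now {P,Q,R,X} {W}
P Q (9): skip — P and Q already connected.
W X (13): add. Components now {P,Q,R,W,X}
MST edge set: {P R, R X, Q R, W X}.
Of the listed edges, {R X, Q R, P R} are in the MST → 3.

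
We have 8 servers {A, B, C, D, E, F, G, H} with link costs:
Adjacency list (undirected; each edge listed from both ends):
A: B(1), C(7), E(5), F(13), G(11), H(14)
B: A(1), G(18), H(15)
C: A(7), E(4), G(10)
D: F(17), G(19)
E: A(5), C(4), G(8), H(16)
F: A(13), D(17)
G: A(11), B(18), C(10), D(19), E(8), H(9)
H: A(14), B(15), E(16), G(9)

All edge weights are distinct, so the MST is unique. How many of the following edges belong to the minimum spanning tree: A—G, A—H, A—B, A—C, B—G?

1

Kruskal: consider edges lightest-first.
A—B (1): add — endpoints in different components.
C—E (4): add — endpoints in different components.
A—E (5): add — endpoints in different components.
A—C (7): skip — A and C already connected.
E—G (8): add — endpoints in different components.
G—H (9): add — endpoints in different components.
C—G (10): skip — C and G already connected.
A—G (11): skip — A and G already connected.
A—F (13): add — endpoints in different components.
A—H (14): skip — A and H already connected.
B—H (15): skip — B and H already connected.
E—H (16): skip — E and H already connected.
D—F (17): add — endpoints in different components.
MST edge set: {A—B, C—E, A—E, E—G, G—H, A—F, D—F}.
Of the listed edges, {A—B} are in the MST → 1.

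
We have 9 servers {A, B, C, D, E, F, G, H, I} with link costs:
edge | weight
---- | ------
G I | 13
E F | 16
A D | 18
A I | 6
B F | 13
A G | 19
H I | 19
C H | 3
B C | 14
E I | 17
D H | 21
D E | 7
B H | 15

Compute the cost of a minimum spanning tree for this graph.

Prim, starting at I.
Step 1: frontier [A I 6, G I 13, E I 17, H I 19] → take A I (6); add A.
Step 2: frontier [A D 18, A G 19, G I 13, E I 17, H I 19] → take G I (13); add G.
Step 3: frontier [A D 18, E I 17, H I 19] → take E I (17); add E.
Step 4: frontier [A D 18, D E 7, E F 16, H I 19] → take D E (7); add D.
Step 5: frontier [D H 21, E F 16, H I 19] → take E F (16); add F.
Step 6: frontier [D H 21, B F 13, H I 19] → take B F (13); add B.
Step 7: frontier [B C 14, B H 15, D H 21, H I 19] → take B C (14); add C.
Step 8: frontier [B H 15, C H 3, D H 21, H I 19] → take C H (3); add H.
MST edges: A I, G I, E I, D E, E F, B F, B C, C H; total weight 6+13+17+7+16+13+14+3 = 89.

89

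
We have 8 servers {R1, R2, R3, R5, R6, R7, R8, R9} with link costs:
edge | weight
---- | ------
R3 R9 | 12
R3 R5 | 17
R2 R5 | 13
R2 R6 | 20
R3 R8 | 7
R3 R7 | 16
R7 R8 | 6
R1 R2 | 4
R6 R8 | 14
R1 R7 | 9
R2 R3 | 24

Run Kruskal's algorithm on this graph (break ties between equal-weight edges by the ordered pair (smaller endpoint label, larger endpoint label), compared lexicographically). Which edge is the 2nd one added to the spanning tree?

Sort edges by weight, then run Kruskal:
R1 R2 (4): add — endpoints in different components.
R7 R8 (6): add — endpoints in different components.
R3 R8 (7): add — endpoints in different components.
R1 R7 (9): add — endpoints in different components.
R3 R9 (12): add — endpoints in different components.
R2 R5 (13): add — endpoints in different components.
R6 R8 (14): add — endpoints in different components.
The 2nd edge added is R7 R8.

R7-R8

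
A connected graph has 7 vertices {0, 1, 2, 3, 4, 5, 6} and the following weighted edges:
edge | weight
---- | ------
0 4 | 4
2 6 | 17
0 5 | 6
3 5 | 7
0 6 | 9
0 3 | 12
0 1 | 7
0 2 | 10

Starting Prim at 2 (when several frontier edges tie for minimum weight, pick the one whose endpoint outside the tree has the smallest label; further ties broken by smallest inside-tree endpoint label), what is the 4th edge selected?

Prim's algorithm from 2:
Step 1: cheapest edge leaving the tree is 0 2 (10); add 0.
Step 2: cheapest edge leaving the tree is 0 4 (4); add 4.
Step 3: cheapest edge leaving the tree is 0 5 (6); add 5.
Step 4: cheapest edge leaving the tree is 0 1 (7); add 1.
Step 5: cheapest edge leaving the tree is 3 5 (7); add 3.
Step 6: cheapest edge leaving the tree is 0 6 (9); add 6.
The 4th edge added is 0 1.

0-1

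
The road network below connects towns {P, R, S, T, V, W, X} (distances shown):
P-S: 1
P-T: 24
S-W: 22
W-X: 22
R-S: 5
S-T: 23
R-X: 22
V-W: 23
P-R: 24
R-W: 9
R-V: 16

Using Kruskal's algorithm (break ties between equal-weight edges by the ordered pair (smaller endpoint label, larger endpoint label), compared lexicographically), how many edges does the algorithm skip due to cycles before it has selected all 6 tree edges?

Kruskal's algorithm — process edges by increasing weight (ties by edge label):
P-S (1): add — endpoints in different components.
R-S (5): add — endpoints in different components.
R-W (9): add — endpoints in different components.
R-V (16): add — endpoints in different components.
R-X (22): add — endpoints in different components.
S-W (22): skip — S and W already connected.
W-X (22): skip — W and X already connected.
S-T (23): add — endpoints in different components.
Edges rejected before the tree was complete: 2.

2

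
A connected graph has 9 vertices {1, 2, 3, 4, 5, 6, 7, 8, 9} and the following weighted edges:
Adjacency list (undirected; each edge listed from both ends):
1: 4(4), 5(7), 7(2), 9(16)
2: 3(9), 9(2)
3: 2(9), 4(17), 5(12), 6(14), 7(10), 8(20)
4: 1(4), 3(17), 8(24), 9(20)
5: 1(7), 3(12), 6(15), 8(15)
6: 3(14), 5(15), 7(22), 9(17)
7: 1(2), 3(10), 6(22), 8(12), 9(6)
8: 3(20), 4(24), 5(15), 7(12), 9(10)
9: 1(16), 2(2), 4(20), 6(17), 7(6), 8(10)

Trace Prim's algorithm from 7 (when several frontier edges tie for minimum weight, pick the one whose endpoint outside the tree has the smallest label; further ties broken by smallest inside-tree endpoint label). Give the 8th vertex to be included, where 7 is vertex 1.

Prim's algorithm from 7:
Step 1: cheapest edge leaving the tree is 1–7 (2); add 1.
Step 2: cheapest edge leaving the tree is 1–4 (4); add 4.
Step 3: cheapest edge leaving the tree is 7–9 (6); add 9.
Step 4: cheapest edge leaving the tree is 2–9 (2); add 2.
Step 5: cheapest edge leaving the tree is 1–5 (7); add 5.
Step 6: cheapest edge leaving the tree is 2–3 (9); add 3.
Step 7: cheapest edge leaving the tree is 8–9 (10); add 8.
Step 8: cheapest edge leaving the tree is 3–6 (14); add 6.
Vertex order: 7, 1, 4, 9, 2, 5, 3, 8, 6. The 8th vertex is 8.

8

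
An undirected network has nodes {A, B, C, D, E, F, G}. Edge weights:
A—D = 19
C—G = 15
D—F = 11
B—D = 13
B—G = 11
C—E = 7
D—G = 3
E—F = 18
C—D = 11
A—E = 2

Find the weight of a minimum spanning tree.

Sort edges by weight, then run Kruskal:
A—E (2): add — endpoints in different components.
D—G (3): add — endpoints in different components.
C—E (7): add — endpoints in different components.
B—G (11): add — endpoints in different components.
C—D (11): add — endpoints in different components.
D—F (11): add — endpoints in different components.
MST edges: A—E, D—G, C—E, B—G, C—D, D—F; total weight 2+3+7+11+11+11 = 45.

45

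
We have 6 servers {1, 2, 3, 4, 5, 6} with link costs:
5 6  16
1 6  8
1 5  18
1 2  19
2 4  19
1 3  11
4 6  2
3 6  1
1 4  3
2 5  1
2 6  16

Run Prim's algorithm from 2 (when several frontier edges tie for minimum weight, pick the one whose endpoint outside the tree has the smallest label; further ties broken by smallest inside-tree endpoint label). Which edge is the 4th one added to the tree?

4-6

Grow the tree from 2 using Prim:
Step 1: frontier [2 5 1, 2 6 16, 1 2 19, 2 4 19] → take 2 5 (1); add 5.
Step 2: frontier [2 6 16, 1 2 19, 2 4 19, 5 6 16, 1 5 18] → take 2 6 (16); add 6.
Step 3: frontier [1 2 19, 2 4 19, 1 5 18, 3 6 1, 4 6 2, 1 6 8] → take 3 6 (1); add 3.
Step 4: frontier [1 2 19, 2 4 19, 1 3 11, 1 5 18, 4 6 2, 1 6 8] → take 4 6 (2); add 4.
Step 5: frontier [1 2 19, 1 3 11, 1 4 3, 1 5 18, 1 6 8] → take 1 4 (3); add 1.
The 4th edge added is 4 6.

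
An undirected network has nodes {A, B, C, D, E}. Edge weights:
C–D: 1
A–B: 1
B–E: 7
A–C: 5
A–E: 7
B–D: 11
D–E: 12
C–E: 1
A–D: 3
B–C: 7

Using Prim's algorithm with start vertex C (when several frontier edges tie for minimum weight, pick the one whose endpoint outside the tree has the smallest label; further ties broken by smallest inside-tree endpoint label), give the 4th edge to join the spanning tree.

A-B

Grow the tree from C using Prim:
Step 1: frontier [C–D 1, C–E 1, A–C 5, B–C 7] → take C–D (1); add D.
Step 2: frontier [C–E 1, A–C 5, B–C 7, A–D 3, B–D 11, D–E 12] → take C–E (1); add E.
Step 3: frontier [A–C 5, B–C 7, A–D 3, B–D 11, A–E 7, B–E 7] → take A–D (3); add A.
Step 4: frontier [A–B 1, B–C 7, B–D 11, B–E 7] → take A–B (1); add B.
The 4th edge added is A–B.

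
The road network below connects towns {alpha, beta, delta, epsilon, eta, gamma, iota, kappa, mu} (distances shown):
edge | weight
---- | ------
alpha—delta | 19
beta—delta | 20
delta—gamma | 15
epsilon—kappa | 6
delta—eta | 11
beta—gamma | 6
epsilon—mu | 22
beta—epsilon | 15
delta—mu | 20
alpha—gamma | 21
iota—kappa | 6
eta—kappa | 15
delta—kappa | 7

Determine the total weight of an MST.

90

Grow the tree from iota using Prim:
Step 1: cheapest edge leaving the tree is iota—kappa (6); add kappa.
Step 2: cheapest edge leaving the tree is epsilon—kappa (6); add epsilon.
Step 3: cheapest edge leaving the tree is delta—kappa (7); add delta.
Step 4: cheapest edge leaving the tree is delta—eta (11); add eta.
Step 5: cheapest edge leaving the tree is beta—epsilon (15); add beta.
Step 6: cheapest edge leaving the tree is beta—gamma (6); add gamma.
Step 7: cheapest edge leaving the tree is alpha—delta (19); add alpha.
Step 8: cheapest edge leaving the tree is delta—mu (20); add mu.
MST edges: iota—kappa, epsilon—kappa, delta—kappa, delta—eta, beta—epsilon, beta—gamma, alpha—delta, delta—mu; total weight 6+6+7+11+15+6+19+20 = 90.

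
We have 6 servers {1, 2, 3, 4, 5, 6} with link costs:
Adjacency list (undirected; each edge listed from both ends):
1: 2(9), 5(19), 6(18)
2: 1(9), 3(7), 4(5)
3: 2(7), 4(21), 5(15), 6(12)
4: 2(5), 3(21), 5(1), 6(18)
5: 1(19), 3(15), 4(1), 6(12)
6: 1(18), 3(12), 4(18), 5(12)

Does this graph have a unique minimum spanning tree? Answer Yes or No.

No

Kruskal: consider edges lightest-first.
4—5 (1): add. Components now {1} {2} {3} {4,5} {6}
2—4 (5): add. Components now {1} {2,4,5} {3} {6}
2—3 (7): add. Components now {1} {2,3,4,5} {6}
1—2 (9): add. Components now {1,2,3,4,5} {6}
3—6 (12): add. Components now {1,2,3,4,5,6}
Non-tree edge 5—6 has weight 12, equal to the heaviest edge on its tree cycle — swapping gives another MST of the same weight. Not unique.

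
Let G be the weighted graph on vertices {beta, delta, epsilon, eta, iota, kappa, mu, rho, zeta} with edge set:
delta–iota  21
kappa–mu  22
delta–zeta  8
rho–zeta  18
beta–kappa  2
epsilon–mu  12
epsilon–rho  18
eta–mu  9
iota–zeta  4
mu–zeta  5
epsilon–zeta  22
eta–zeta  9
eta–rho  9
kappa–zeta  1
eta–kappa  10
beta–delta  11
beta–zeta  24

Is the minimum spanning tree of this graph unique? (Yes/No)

No

Sort edges by weight, then run Kruskal:
kappa–zeta (1): add — endpoints in different components.
beta–kappa (2): add — endpoints in different components.
iota–zeta (4): add — endpoints in different components.
mu–zeta (5): add — endpoints in different components.
delta–zeta (8): add — endpoints in different components.
eta–mu (9): add — endpoints in different components.
eta–rho (9): add — endpoints in different components.
eta–zeta (9): skip — eta and zeta already connected.
eta–kappa (10): skip — eta and kappa already connected.
beta–delta (11): skip — beta and delta already connected.
epsilon–mu (12): add — endpoints in different components.
Non-tree edge eta–zeta has weight 9, equal to the heaviest edge on its tree cycle — swapping gives another MST of the same weight. Not unique.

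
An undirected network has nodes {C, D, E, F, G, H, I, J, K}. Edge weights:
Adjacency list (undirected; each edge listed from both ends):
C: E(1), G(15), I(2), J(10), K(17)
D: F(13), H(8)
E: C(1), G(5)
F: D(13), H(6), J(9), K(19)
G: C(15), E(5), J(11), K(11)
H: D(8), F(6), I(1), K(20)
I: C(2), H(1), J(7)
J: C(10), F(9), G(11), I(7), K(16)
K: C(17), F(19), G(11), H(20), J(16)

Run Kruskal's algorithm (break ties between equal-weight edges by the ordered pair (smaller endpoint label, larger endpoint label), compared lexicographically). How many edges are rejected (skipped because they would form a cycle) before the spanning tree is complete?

3

Kruskal: consider edges lightest-first.
C E (1): add — endpoints in different components.
H I (1): add — endpoints in different components.
C I (2): add — endpoints in different components.
E G (5): add — endpoints in different components.
F H (6): add — endpoints in different components.
I J (7): add — endpoints in different components.
D H (8): add — endpoints in different components.
F J (9): skip — F and J already connected.
C J (10): skip — C and J already connected.
G J (11): skip — G and J already connected.
G K (11): add — endpoints in different components.
Edges rejected before the tree was complete: 3.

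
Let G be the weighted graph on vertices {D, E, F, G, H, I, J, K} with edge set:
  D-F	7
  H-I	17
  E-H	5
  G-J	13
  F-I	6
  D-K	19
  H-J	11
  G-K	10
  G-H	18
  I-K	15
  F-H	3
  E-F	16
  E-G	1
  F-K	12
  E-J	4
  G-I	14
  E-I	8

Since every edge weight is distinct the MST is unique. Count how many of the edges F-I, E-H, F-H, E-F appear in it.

3

Kruskal: consider edges lightest-first.
E-G (1): add — endpoints in different components.
F-H (3): add — endpoints in different components.
E-J (4): add — endpoints in different components.
E-H (5): add — endpoints in different components.
F-I (6): add — endpoints in different components.
D-F (7): add — endpoints in different components.
E-I (8): skip — E and I already connected.
G-K (10): add — endpoints in different components.
MST edge set: {E-G, F-H, E-J, E-H, F-I, D-F, G-K}.
Of the listed edges, {F-I, E-H, F-H} are in the MST → 3.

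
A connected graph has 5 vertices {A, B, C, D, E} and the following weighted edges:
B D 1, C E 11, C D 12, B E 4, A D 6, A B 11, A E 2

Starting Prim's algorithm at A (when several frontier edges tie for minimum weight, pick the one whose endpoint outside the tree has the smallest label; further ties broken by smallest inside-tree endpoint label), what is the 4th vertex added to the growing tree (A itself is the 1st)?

Prim, starting at A.
Step 1: cheapest edge leaving the tree is A E (2); add E.
Step 2: cheapest edge leaving the tree is B E (4); add B.
Step 3: cheapest edge leaving the tree is B D (1); add D.
Step 4: cheapest edge leaving the tree is C E (11); add C.
Vertex order: A, E, B, D, C. The 4th vertex is D.

D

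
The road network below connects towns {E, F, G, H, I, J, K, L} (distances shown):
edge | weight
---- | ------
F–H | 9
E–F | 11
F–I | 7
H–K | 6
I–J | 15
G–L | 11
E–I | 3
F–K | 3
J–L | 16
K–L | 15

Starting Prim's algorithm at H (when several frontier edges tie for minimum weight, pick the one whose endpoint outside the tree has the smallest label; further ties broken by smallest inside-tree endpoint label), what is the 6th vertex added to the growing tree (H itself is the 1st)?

J

Grow the tree from H using Prim:
Step 1: cheapest edge leaving the tree is H–K (6); add K.
Step 2: cheapest edge leaving the tree is F–K (3); add F.
Step 3: cheapest edge leaving the tree is F–I (7); add I.
Step 4: cheapest edge leaving the tree is E–I (3); add E.
Step 5: cheapest edge leaving the tree is I–J (15); add J.
Step 6: cheapest edge leaving the tree is K–L (15); add L.
Step 7: cheapest edge leaving the tree is G–L (11); add G.
Vertex order: H, K, F, I, E, J, L, G. The 6th vertex is J.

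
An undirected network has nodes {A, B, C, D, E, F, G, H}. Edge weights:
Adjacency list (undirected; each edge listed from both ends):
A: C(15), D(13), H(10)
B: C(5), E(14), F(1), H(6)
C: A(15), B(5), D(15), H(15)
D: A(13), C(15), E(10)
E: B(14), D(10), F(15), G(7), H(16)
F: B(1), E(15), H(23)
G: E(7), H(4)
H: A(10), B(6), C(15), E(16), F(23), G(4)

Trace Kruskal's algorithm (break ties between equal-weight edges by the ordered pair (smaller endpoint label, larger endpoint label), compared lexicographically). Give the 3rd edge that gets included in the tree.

B-C

Kruskal: consider edges lightest-first.
B F (1): add — endpoints in different components.
G H (4): add — endpoints in different components.
B C (5): add — endpoints in different components.
B H (6): add — endpoints in different components.
E G (7): add — endpoints in different components.
A H (10): add — endpoints in different components.
D E (10): add — endpoints in different components.
The 3rd edge added is B C.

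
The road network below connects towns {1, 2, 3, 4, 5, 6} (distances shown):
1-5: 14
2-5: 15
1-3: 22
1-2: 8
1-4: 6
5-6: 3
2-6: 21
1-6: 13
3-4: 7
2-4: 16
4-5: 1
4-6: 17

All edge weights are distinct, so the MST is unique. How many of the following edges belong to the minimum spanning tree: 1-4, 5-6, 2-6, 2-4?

Kruskal's algorithm — process edges by increasing weight (ties by edge label):
4-5 (1): add — endpoints in different components.
5-6 (3): add — endpoints in different components.
1-4 (6): add — endpoints in different components.
3-4 (7): add — endpoints in different components.
1-2 (8): add — endpoints in different components.
MST edge set: {4-5, 5-6, 1-4, 3-4, 1-2}.
Of the listed edges, {1-4, 5-6} are in the MST → 2.

2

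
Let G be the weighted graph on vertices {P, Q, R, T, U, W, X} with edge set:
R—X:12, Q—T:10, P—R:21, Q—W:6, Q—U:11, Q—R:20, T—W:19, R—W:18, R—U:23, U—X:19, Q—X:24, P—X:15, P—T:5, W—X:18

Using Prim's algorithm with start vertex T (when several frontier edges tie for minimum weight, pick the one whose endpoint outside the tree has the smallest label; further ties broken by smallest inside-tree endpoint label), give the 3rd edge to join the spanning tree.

Grow the tree from T using Prim:
Step 1: cheapest edge leaving the tree is P—T (5); add P.
Step 2: cheapest edge leaving the tree is Q—T (10); add Q.
Step 3: cheapest edge leaving the tree is Q—W (6); add W.
Step 4: cheapest edge leaving the tree is Q—U (11); add U.
Step 5: cheapest edge leaving the tree is P—X (15); add X.
Step 6: cheapest edge leaving the tree is R—X (12); add R.
The 3rd edge added is Q—W.

Q-W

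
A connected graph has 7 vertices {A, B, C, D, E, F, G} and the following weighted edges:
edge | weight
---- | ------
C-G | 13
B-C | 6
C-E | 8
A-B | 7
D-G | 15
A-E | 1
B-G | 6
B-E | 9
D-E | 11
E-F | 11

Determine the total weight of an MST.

42

Kruskal's algorithm — process edges by increasing weight (ties by edge label):
A-E (1): add. Components now {A,E} {B} {C} {D} {F} {G}
B-C (6): add. Components now {A,E} {B,C} {D} {F} {G}
B-G (6): add. Components now {A,E} {B,C,G} {D} {F}
A-B (7): add. Components now {A,B,C,E,G} {D} {F}
C-E (8): skip — C and E already connected.
B-E (9): skip — B and E already connected.
D-E (11): add. Components now {A,B,C,D,E,G} {F}
E-F (11): add. Components now {A,B,C,D,E,F,G}
MST edges: A-E, B-C, B-G, A-B, D-E, E-F; total weight 1+6+6+7+11+11 = 42.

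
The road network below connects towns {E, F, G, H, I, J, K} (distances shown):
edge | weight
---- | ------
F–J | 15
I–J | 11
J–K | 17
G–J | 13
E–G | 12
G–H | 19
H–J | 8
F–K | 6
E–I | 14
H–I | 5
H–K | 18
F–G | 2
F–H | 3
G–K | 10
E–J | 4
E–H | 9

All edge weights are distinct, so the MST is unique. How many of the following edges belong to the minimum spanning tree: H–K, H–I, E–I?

1

Kruskal: consider edges lightest-first.
F–G (2): add — endpoints in different components.
F–H (3): add — endpoints in different components.
E–J (4): add — endpoints in different components.
H–I (5): add — endpoints in different components.
F–K (6): add — endpoints in different components.
H–J (8): add — endpoints in different components.
MST edge set: {F–G, F–H, E–J, H–I, F–K, H–J}.
Of the listed edges, {H–I} are in the MST → 1.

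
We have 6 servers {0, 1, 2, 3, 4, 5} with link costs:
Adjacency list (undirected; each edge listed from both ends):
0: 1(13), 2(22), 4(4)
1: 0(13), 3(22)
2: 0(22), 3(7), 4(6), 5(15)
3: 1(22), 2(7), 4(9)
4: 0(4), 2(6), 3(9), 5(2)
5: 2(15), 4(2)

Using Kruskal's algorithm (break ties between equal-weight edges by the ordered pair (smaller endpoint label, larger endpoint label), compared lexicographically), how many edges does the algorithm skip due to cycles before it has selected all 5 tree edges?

Kruskal: consider edges lightest-first.
4-5 (2): add — endpoints in different components.
0-4 (4): add — endpoints in different components.
2-4 (6): add — endpoints in different components.
2-3 (7): add — endpoints in different components.
3-4 (9): skip — 3 and 4 already connected.
0-1 (13): add — endpoints in different components.
Edges rejected before the tree was complete: 1.

1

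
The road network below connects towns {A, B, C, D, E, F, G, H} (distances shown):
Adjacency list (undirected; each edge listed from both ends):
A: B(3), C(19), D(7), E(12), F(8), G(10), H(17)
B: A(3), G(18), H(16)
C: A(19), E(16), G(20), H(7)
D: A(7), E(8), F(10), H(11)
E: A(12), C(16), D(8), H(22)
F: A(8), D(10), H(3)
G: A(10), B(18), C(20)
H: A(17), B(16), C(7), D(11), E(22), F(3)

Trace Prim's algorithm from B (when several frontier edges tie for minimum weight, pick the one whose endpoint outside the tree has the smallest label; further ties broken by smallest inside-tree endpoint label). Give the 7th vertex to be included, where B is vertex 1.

Prim's algorithm from B:
Step 1: cheapest edge leaving the tree is A—B (3); add A.
Step 2: cheapest edge leaving the tree is A—D (7); add D.
Step 3: cheapest edge leaving the tree is D—E (8); add E.
Step 4: cheapest edge leaving the tree is A—F (8); add F.
Step 5: cheapest edge leaving the tree is F—H (3); add H.
Step 6: cheapest edge leaving the tree is C—H (7); add C.
Step 7: cheapest edge leaving the tree is A—G (10); add G.
Vertex order: B, A, D, E, F, H, C, G. The 7th vertex is C.

C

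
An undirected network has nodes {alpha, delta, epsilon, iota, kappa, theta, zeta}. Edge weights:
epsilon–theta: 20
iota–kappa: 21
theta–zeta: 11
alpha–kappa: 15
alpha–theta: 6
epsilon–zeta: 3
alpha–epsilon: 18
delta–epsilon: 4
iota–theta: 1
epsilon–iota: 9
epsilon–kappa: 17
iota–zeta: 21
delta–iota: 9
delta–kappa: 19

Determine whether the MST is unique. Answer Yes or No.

Kruskal's algorithm — process edges by increasing weight (ties by edge label):
iota–theta (1): add. Components now {delta} {epsilon} {kappa} {iota,theta} {alpha} {zeta}
epsilon–zeta (3): add. Components now {delta} {epsilon,zeta} {kappa} {iota,theta} {alpha}
delta–epsilon (4): add. Components now {delta,epsilon,zeta} {kappa} {iota,theta} {alpha}
alpha–theta (6): add. Components now {delta,epsilon,zeta} {kappa} {alpha,iota,theta}
delta–iota (9): add. Components now {alpha,delta,epsilon,iota,theta,zeta} {kappa}
epsilon–iota (9): skip — epsilon and iota already connected.
theta–zeta (11): skip — theta and zeta already connected.
alpha–kappa (15): add. Components now {alpha,delta,epsilon,iota,kappa,theta,zeta}
Non-tree edge epsilon–iota has weight 9, equal to the heaviest edge on its tree cycle — swapping gives another MST of the same weight. Not unique.

No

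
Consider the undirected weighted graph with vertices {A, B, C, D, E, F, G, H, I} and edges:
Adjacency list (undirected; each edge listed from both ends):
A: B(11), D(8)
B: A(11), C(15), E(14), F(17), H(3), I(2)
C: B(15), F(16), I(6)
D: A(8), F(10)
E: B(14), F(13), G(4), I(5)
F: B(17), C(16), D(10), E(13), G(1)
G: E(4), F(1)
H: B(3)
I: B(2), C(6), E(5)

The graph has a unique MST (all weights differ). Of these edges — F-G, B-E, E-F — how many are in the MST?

Kruskal: consider edges lightest-first.
F-G (1): add — endpoints in different components.
B-I (2): add — endpoints in different components.
B-H (3): add — endpoints in different components.
E-G (4): add — endpoints in different components.
E-I (5): add — endpoints in different components.
C-I (6): add — endpoints in different components.
A-D (8): add — endpoints in different components.
D-F (10): add — endpoints in different components.
MST edge set: {F-G, B-I, B-H, E-G, E-I, C-I, A-D, D-F}.
Of the listed edges, {F-G} are in the MST → 1.

1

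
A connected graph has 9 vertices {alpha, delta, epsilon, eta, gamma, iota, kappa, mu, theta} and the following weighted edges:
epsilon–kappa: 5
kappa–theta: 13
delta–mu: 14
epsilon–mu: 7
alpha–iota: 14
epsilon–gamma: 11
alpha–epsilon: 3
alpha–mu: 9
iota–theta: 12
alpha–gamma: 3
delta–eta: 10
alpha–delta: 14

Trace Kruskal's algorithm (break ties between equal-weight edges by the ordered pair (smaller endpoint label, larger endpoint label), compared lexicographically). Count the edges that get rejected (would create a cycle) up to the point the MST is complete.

Kruskal's algorithm — process edges by increasing weight (ties by edge label):
alpha–epsilon (3): add — endpoints in different components.
alpha–gamma (3): add — endpoints in different components.
epsilon–kappa (5): add — endpoints in different components.
epsilon–mu (7): add — endpoints in different components.
alpha–mu (9): skip — alpha and mu already connected.
delta–eta (10): add — endpoints in different components.
epsilon–gamma (11): skip — epsilon and gamma already connected.
iota–theta (12): add — endpoints in different components.
kappa–theta (13): add — endpoints in different components.
alpha–delta (14): add — endpoints in different components.
Edges rejected before the tree was complete: 2.

2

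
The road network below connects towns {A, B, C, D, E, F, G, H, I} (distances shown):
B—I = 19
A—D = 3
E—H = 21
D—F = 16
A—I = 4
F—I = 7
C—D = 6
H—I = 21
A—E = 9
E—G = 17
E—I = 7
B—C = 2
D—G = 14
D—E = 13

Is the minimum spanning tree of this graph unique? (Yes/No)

No

Kruskal's algorithm — process edges by increasing weight (ties by edge label):
B—C (2): add — endpoints in different components.
A—D (3): add — endpoints in different components.
A—I (4): add — endpoints in different components.
C—D (6): add — endpoints in different components.
E—I (7): add — endpoints in different components.
F—I (7): add — endpoints in different components.
A—E (9): skip — A and E already connected.
D—E (13): skip — D and E already connected.
D—G (14): add — endpoints in different components.
D—F (16): skip — D and F already connected.
E—G (17): skip — E and G already connected.
B—I (19): skip — B and I already connected.
E—H (21): add — endpoints in different components.
Non-tree edge H—I has weight 21, equal to the heaviest edge on its tree cycle — swapping gives another MST of the same weight. Not unique.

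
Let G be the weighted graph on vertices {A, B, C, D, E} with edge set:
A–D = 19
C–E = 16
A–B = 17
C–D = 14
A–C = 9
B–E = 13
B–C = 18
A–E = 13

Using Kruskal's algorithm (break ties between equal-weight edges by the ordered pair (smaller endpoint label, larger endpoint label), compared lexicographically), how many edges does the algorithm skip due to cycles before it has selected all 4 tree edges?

Sort edges by weight, then run Kruskal:
A–C (9): add. Components now {A,C} {B} {D} {E}
A–E (13): add. Components now {A,C,E} {B} {D}
B–E (13): add. Components now {A,B,C,E} {D}
C–D (14): add. Components now {A,B,C,D,E}
Edges rejected before the tree was complete: 0.

0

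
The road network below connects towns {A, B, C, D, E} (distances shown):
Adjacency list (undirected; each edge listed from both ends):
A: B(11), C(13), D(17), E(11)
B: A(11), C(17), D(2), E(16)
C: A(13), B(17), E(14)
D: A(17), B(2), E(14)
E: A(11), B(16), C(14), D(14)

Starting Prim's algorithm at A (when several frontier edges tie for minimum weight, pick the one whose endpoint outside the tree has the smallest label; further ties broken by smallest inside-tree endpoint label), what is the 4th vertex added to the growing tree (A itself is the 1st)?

E

Prim's algorithm from A:
Step 1: cheapest edge leaving the tree is A-B (11); add B.
Step 2: cheapest edge leaving the tree is B-D (2); add D.
Step 3: cheapest edge leaving the tree is A-E (11); add E.
Step 4: cheapest edge leaving the tree is A-C (13); add C.
Vertex order: A, B, D, E, C. The 4th vertex is E.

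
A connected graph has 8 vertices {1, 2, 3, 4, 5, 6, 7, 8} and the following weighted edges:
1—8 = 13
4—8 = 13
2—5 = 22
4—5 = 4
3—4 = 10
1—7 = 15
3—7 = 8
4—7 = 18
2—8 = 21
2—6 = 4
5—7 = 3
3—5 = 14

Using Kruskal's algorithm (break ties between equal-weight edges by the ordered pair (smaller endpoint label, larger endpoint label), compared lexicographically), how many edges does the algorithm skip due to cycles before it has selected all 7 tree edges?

4

Kruskal's algorithm — process edges by increasing weight (ties by edge label):
5—7 (3): add — endpoints in different components.
2—6 (4): add — endpoints in different components.
4—5 (4): add — endpoints in different components.
3—7 (8): add — endpoints in different components.
3—4 (10): skip — 3 and 4 already connected.
1—8 (13): add — endpoints in different components.
4—8 (13): add — endpoints in different components.
3—5 (14): skip — 3 and 5 already connected.
1—7 (15): skip — 1 and 7 already connected.
4—7 (18): skip — 4 and 7 already connected.
2—8 (21): add — endpoints in different components.
Edges rejected before the tree was complete: 4.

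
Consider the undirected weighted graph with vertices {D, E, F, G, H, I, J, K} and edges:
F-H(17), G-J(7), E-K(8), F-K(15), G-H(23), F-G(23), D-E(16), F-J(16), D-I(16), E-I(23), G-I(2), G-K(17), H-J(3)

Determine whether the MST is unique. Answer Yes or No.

No

Kruskal's algorithm — process edges by increasing weight (ties by edge label):
G-I (2): add — endpoints in different components.
H-J (3): add — endpoints in different components.
G-J (7): add — endpoints in different components.
E-K (8): add — endpoints in different components.
F-K (15): add — endpoints in different components.
D-E (16): add — endpoints in different components.
D-I (16): add — endpoints in different components.
Non-tree edge F-J has weight 16, equal to the heaviest edge on its tree cycle — swapping gives another MST of the same weight. Not unique.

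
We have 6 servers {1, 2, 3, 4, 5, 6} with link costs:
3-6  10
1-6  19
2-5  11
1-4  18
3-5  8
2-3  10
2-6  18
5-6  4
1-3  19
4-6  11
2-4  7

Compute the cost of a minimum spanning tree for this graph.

47

Sort edges by weight, then run Kruskal:
5-6 (4): add — endpoints in different components.
2-4 (7): add — endpoints in different components.
3-5 (8): add — endpoints in different components.
2-3 (10): add — endpoints in different components.
3-6 (10): skip — 3 and 6 already connected.
2-5 (11): skip — 2 and 5 already connected.
4-6 (11): skip — 4 and 6 already connected.
1-4 (18): add — endpoints in different components.
MST edges: 5-6, 2-4, 3-5, 2-3, 1-4; total weight 4+7+8+10+18 = 47.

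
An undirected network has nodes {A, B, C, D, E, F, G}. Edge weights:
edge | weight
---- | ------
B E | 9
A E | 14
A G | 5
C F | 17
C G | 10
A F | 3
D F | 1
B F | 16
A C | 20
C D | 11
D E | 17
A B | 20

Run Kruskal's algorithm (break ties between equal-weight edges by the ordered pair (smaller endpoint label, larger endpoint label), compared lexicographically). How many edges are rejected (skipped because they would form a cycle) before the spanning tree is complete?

1

Kruskal's algorithm — process edges by increasing weight (ties by edge label):
D F (1): add — endpoints in different components.
A F (3): add — endpoints in different components.
A G (5): add — endpoints in different components.
B E (9): add — endpoints in different components.
C G (10): add — endpoints in different components.
C D (11): skip — C and D already connected.
A E (14): add — endpoints in different components.
Edges rejected before the tree was complete: 1.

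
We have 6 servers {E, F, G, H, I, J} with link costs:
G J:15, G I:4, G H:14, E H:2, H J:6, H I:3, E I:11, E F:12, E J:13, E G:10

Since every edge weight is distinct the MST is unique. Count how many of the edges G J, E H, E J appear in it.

Sort edges by weight, then run Kruskal:
E H (2): add. Components now {E,H} {F} {G} {I} {J}
H I (3): add. Components now {E,H,I} {F} {G} {J}
G I (4): add. Components now {E,G,H,I} {F} {J}
H J (6): add. Components now {E,G,H,I,J} {F}
E G (10): skip — E and G already connected.
E I (11): skip — E and I already connected.
E F (12): add. Components now {E,F,G,H,I,J}
MST edge set: {E H, H I, G I, H J, E F}.
Of the listed edges, {E H} are in the MST → 1.

1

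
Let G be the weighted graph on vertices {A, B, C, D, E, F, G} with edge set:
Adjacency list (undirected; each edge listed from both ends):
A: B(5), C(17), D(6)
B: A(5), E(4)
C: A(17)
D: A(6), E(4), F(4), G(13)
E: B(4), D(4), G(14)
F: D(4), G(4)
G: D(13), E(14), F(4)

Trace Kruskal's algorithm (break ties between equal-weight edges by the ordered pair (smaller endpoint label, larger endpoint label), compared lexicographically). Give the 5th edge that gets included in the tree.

A-B

Sort edges by weight, then run Kruskal:
B E (4): add. Components now {A} {B,E} {C} {D} {F} {G}
D E (4): add. Components now {A} {B,D,E} {C} {F} {G}
D F (4): add. Components now {A} {B,D,E,F} {C} {G}
F G (4): add. Components now {A} {B,D,E,F,G} {C}
A B (5): add. Components now {A,B,D,E,F,G} {C}
A D (6): skip — A and D already connected.
D G (13): skip — D and G already connected.
E G (14): skip — E and G already connected.
A C (17): add. Components now {A,B,C,D,E,F,G}
The 5th edge added is A B.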